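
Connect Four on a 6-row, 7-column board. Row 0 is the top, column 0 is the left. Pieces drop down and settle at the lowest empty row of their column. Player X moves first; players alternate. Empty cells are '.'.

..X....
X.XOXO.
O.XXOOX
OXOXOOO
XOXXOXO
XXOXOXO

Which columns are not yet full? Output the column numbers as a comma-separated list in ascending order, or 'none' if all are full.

Answer: 0,1,3,4,5,6

Derivation:
col 0: top cell = '.' → open
col 1: top cell = '.' → open
col 2: top cell = 'X' → FULL
col 3: top cell = '.' → open
col 4: top cell = '.' → open
col 5: top cell = '.' → open
col 6: top cell = '.' → open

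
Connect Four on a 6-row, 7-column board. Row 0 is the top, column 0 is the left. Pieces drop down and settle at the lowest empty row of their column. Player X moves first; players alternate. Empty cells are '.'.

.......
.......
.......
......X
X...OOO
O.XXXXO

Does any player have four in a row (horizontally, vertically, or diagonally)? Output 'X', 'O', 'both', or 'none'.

X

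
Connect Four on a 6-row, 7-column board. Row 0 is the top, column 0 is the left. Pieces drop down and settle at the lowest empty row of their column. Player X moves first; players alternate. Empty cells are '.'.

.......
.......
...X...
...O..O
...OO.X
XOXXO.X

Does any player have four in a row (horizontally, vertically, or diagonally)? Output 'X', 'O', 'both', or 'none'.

none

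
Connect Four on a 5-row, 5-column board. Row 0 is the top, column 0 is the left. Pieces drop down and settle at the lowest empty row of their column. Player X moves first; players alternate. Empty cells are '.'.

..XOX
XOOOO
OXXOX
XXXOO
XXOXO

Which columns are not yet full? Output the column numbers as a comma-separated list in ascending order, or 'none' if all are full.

col 0: top cell = '.' → open
col 1: top cell = '.' → open
col 2: top cell = 'X' → FULL
col 3: top cell = 'O' → FULL
col 4: top cell = 'X' → FULL

Answer: 0,1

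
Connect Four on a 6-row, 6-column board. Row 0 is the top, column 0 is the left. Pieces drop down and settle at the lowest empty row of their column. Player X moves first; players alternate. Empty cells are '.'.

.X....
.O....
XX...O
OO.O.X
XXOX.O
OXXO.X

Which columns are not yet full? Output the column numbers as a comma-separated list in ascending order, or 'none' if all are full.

Answer: 0,2,3,4,5

Derivation:
col 0: top cell = '.' → open
col 1: top cell = 'X' → FULL
col 2: top cell = '.' → open
col 3: top cell = '.' → open
col 4: top cell = '.' → open
col 5: top cell = '.' → open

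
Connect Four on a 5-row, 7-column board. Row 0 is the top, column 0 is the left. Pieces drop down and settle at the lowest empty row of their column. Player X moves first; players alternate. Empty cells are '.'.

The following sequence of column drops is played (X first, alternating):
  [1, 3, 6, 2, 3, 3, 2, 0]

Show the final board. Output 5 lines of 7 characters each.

Move 1: X drops in col 1, lands at row 4
Move 2: O drops in col 3, lands at row 4
Move 3: X drops in col 6, lands at row 4
Move 4: O drops in col 2, lands at row 4
Move 5: X drops in col 3, lands at row 3
Move 6: O drops in col 3, lands at row 2
Move 7: X drops in col 2, lands at row 3
Move 8: O drops in col 0, lands at row 4

Answer: .......
.......
...O...
..XX...
OXOO..X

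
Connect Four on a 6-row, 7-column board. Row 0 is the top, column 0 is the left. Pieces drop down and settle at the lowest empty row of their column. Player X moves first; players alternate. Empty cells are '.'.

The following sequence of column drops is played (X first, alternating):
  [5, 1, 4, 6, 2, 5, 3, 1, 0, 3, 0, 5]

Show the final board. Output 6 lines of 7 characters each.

Answer: .......
.......
.......
.....O.
XO.O.O.
XOXXXXO

Derivation:
Move 1: X drops in col 5, lands at row 5
Move 2: O drops in col 1, lands at row 5
Move 3: X drops in col 4, lands at row 5
Move 4: O drops in col 6, lands at row 5
Move 5: X drops in col 2, lands at row 5
Move 6: O drops in col 5, lands at row 4
Move 7: X drops in col 3, lands at row 5
Move 8: O drops in col 1, lands at row 4
Move 9: X drops in col 0, lands at row 5
Move 10: O drops in col 3, lands at row 4
Move 11: X drops in col 0, lands at row 4
Move 12: O drops in col 5, lands at row 3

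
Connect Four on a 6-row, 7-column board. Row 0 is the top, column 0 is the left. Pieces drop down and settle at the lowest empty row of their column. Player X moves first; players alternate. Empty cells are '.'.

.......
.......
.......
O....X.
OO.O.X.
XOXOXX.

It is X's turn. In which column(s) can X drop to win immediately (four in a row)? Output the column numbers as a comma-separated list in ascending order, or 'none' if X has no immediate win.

Answer: 5

Derivation:
col 0: drop X → no win
col 1: drop X → no win
col 2: drop X → no win
col 3: drop X → no win
col 4: drop X → no win
col 5: drop X → WIN!
col 6: drop X → no win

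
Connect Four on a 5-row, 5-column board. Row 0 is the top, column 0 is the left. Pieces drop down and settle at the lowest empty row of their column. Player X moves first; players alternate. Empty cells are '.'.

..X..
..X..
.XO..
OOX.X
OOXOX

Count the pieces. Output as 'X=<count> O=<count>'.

X=7 O=6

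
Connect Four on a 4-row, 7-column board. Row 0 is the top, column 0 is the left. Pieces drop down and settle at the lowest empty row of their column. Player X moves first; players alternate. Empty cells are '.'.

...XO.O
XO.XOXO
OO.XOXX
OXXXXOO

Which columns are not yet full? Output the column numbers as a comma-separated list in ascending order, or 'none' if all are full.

Answer: 0,1,2,5

Derivation:
col 0: top cell = '.' → open
col 1: top cell = '.' → open
col 2: top cell = '.' → open
col 3: top cell = 'X' → FULL
col 4: top cell = 'O' → FULL
col 5: top cell = '.' → open
col 6: top cell = 'O' → FULL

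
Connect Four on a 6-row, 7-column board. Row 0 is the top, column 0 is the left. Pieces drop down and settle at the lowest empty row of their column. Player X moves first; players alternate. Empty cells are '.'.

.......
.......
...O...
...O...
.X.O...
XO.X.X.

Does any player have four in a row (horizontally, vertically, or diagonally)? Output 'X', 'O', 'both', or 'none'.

none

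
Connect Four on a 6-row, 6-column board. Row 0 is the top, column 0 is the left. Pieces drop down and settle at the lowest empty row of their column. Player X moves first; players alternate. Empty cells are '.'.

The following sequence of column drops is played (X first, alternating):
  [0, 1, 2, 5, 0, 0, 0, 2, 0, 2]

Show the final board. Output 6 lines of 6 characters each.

Move 1: X drops in col 0, lands at row 5
Move 2: O drops in col 1, lands at row 5
Move 3: X drops in col 2, lands at row 5
Move 4: O drops in col 5, lands at row 5
Move 5: X drops in col 0, lands at row 4
Move 6: O drops in col 0, lands at row 3
Move 7: X drops in col 0, lands at row 2
Move 8: O drops in col 2, lands at row 4
Move 9: X drops in col 0, lands at row 1
Move 10: O drops in col 2, lands at row 3

Answer: ......
X.....
X.....
O.O...
X.O...
XOX..O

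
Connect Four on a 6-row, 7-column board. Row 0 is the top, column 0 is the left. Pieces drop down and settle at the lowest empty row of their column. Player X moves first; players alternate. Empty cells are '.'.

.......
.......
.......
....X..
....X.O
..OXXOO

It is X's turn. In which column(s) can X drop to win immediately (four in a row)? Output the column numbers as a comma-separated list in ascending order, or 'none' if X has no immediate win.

col 0: drop X → no win
col 1: drop X → no win
col 2: drop X → no win
col 3: drop X → no win
col 4: drop X → WIN!
col 5: drop X → no win
col 6: drop X → no win

Answer: 4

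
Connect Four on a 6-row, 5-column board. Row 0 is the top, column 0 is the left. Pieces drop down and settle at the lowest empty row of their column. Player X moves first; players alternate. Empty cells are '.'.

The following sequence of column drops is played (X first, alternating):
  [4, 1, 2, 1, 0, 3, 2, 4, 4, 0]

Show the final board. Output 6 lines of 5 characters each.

Answer: .....
.....
.....
....X
OOX.O
XOXOX

Derivation:
Move 1: X drops in col 4, lands at row 5
Move 2: O drops in col 1, lands at row 5
Move 3: X drops in col 2, lands at row 5
Move 4: O drops in col 1, lands at row 4
Move 5: X drops in col 0, lands at row 5
Move 6: O drops in col 3, lands at row 5
Move 7: X drops in col 2, lands at row 4
Move 8: O drops in col 4, lands at row 4
Move 9: X drops in col 4, lands at row 3
Move 10: O drops in col 0, lands at row 4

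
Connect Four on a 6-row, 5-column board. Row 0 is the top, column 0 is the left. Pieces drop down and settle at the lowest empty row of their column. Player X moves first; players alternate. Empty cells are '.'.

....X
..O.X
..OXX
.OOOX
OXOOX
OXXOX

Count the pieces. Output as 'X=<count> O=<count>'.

X=10 O=10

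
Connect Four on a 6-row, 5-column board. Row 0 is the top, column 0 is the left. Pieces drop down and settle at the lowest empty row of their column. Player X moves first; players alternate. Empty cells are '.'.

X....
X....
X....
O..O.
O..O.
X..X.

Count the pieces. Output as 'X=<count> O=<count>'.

X=5 O=4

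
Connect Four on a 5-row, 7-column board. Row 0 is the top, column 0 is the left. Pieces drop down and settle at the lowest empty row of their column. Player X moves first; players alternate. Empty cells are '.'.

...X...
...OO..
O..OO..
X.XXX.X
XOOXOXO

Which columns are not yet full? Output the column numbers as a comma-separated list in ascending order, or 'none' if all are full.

Answer: 0,1,2,4,5,6

Derivation:
col 0: top cell = '.' → open
col 1: top cell = '.' → open
col 2: top cell = '.' → open
col 3: top cell = 'X' → FULL
col 4: top cell = '.' → open
col 5: top cell = '.' → open
col 6: top cell = '.' → open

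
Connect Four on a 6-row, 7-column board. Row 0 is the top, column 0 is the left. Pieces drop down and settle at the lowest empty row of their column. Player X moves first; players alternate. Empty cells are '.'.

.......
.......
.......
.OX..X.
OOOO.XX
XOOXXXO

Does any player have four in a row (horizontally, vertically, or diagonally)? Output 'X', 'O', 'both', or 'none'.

O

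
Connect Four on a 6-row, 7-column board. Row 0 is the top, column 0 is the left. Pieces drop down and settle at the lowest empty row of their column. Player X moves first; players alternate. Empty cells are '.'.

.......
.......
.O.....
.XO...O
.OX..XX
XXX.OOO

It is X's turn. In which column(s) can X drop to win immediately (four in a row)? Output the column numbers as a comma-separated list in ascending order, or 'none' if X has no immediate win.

col 0: drop X → no win
col 1: drop X → no win
col 2: drop X → no win
col 3: drop X → WIN!
col 4: drop X → no win
col 5: drop X → no win
col 6: drop X → no win

Answer: 3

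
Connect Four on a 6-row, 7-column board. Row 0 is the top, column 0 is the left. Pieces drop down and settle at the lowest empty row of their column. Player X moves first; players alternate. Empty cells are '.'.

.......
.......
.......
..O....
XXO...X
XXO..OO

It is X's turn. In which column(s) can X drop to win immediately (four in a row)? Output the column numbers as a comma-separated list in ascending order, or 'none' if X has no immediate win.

col 0: drop X → no win
col 1: drop X → no win
col 2: drop X → no win
col 3: drop X → no win
col 4: drop X → no win
col 5: drop X → no win
col 6: drop X → no win

Answer: none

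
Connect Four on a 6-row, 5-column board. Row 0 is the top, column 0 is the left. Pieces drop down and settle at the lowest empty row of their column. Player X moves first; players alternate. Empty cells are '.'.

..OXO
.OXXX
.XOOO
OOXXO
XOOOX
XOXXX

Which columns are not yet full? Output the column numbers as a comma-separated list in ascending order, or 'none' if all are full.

Answer: 0,1

Derivation:
col 0: top cell = '.' → open
col 1: top cell = '.' → open
col 2: top cell = 'O' → FULL
col 3: top cell = 'X' → FULL
col 4: top cell = 'O' → FULL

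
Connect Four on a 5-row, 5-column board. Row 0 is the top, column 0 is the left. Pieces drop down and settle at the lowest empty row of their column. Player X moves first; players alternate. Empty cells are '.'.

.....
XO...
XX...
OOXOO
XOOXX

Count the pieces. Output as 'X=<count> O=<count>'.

X=7 O=7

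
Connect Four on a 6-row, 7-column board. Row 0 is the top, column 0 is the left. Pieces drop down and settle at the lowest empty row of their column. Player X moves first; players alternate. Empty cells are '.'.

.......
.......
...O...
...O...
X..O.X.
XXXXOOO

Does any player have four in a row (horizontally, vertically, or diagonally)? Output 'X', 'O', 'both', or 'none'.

X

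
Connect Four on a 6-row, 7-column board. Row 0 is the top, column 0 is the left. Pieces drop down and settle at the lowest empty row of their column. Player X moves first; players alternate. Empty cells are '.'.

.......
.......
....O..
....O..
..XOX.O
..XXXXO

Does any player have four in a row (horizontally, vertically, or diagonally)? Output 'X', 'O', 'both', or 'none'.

X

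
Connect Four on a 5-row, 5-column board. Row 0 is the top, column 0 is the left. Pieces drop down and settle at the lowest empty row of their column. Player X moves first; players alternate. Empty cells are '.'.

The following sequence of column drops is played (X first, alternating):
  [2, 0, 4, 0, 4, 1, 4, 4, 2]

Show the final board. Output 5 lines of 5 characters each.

Move 1: X drops in col 2, lands at row 4
Move 2: O drops in col 0, lands at row 4
Move 3: X drops in col 4, lands at row 4
Move 4: O drops in col 0, lands at row 3
Move 5: X drops in col 4, lands at row 3
Move 6: O drops in col 1, lands at row 4
Move 7: X drops in col 4, lands at row 2
Move 8: O drops in col 4, lands at row 1
Move 9: X drops in col 2, lands at row 3

Answer: .....
....O
....X
O.X.X
OOX.X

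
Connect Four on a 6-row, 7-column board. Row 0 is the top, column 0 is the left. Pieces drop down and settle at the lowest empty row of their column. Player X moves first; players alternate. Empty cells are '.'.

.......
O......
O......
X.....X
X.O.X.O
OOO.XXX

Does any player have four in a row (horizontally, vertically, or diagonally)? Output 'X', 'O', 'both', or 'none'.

none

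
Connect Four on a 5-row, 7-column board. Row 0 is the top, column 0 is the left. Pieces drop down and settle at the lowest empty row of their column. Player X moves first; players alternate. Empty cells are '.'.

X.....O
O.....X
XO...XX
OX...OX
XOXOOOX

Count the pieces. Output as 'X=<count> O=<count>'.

X=10 O=9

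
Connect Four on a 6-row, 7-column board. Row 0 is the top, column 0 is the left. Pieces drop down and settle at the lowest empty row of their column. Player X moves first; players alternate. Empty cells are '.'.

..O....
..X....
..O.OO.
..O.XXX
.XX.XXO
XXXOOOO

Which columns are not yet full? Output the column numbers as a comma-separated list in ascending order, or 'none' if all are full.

Answer: 0,1,3,4,5,6

Derivation:
col 0: top cell = '.' → open
col 1: top cell = '.' → open
col 2: top cell = 'O' → FULL
col 3: top cell = '.' → open
col 4: top cell = '.' → open
col 5: top cell = '.' → open
col 6: top cell = '.' → open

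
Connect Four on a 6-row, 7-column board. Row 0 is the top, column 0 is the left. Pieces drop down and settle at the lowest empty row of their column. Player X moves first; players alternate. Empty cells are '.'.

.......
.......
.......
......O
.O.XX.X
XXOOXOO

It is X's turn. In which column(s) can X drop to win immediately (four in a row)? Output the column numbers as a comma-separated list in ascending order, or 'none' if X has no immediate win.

col 0: drop X → no win
col 1: drop X → no win
col 2: drop X → no win
col 3: drop X → no win
col 4: drop X → no win
col 5: drop X → WIN!
col 6: drop X → no win

Answer: 5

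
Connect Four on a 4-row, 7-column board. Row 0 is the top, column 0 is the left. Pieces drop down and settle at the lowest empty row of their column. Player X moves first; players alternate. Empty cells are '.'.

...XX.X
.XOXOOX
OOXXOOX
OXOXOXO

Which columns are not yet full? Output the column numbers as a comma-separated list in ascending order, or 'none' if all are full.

col 0: top cell = '.' → open
col 1: top cell = '.' → open
col 2: top cell = '.' → open
col 3: top cell = 'X' → FULL
col 4: top cell = 'X' → FULL
col 5: top cell = '.' → open
col 6: top cell = 'X' → FULL

Answer: 0,1,2,5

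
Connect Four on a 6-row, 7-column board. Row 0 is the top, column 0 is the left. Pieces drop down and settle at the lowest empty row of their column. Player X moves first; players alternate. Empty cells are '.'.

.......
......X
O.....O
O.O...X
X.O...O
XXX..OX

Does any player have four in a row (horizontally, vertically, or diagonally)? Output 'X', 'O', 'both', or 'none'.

none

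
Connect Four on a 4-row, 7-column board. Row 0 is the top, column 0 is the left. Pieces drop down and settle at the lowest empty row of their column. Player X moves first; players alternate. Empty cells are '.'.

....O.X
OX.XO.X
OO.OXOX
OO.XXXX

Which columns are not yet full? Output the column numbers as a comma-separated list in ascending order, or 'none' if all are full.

col 0: top cell = '.' → open
col 1: top cell = '.' → open
col 2: top cell = '.' → open
col 3: top cell = '.' → open
col 4: top cell = 'O' → FULL
col 5: top cell = '.' → open
col 6: top cell = 'X' → FULL

Answer: 0,1,2,3,5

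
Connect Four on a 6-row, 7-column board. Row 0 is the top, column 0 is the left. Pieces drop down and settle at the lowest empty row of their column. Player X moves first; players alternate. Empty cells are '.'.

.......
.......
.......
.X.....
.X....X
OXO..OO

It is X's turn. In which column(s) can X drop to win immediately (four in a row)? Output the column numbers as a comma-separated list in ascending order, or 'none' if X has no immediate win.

col 0: drop X → no win
col 1: drop X → WIN!
col 2: drop X → no win
col 3: drop X → no win
col 4: drop X → no win
col 5: drop X → no win
col 6: drop X → no win

Answer: 1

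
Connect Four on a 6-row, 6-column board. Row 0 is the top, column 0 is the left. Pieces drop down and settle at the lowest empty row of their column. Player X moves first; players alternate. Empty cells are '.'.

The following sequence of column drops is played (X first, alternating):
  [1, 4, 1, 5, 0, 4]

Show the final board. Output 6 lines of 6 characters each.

Move 1: X drops in col 1, lands at row 5
Move 2: O drops in col 4, lands at row 5
Move 3: X drops in col 1, lands at row 4
Move 4: O drops in col 5, lands at row 5
Move 5: X drops in col 0, lands at row 5
Move 6: O drops in col 4, lands at row 4

Answer: ......
......
......
......
.X..O.
XX..OO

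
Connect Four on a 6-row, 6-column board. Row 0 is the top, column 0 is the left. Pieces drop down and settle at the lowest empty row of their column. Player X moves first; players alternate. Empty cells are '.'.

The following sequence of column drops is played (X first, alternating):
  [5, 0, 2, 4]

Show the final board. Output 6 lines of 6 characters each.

Answer: ......
......
......
......
......
O.X.OX

Derivation:
Move 1: X drops in col 5, lands at row 5
Move 2: O drops in col 0, lands at row 5
Move 3: X drops in col 2, lands at row 5
Move 4: O drops in col 4, lands at row 5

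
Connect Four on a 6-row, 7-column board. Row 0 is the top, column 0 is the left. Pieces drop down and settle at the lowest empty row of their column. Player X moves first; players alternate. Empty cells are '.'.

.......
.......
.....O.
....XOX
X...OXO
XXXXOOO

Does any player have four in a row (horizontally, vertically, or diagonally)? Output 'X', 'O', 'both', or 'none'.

X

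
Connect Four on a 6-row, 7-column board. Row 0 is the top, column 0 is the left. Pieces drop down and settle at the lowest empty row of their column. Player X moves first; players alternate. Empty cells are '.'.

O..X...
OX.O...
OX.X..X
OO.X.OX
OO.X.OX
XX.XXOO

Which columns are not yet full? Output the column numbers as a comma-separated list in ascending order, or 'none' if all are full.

col 0: top cell = 'O' → FULL
col 1: top cell = '.' → open
col 2: top cell = '.' → open
col 3: top cell = 'X' → FULL
col 4: top cell = '.' → open
col 5: top cell = '.' → open
col 6: top cell = '.' → open

Answer: 1,2,4,5,6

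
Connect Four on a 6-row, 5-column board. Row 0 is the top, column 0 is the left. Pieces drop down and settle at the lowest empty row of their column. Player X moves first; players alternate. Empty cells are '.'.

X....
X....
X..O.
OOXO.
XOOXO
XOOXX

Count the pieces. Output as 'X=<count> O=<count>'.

X=9 O=9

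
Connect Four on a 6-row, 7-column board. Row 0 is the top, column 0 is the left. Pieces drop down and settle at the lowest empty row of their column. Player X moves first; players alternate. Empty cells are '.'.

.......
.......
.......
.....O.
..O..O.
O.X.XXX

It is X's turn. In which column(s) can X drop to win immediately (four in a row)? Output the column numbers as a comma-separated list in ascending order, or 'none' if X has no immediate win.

col 0: drop X → no win
col 1: drop X → no win
col 2: drop X → no win
col 3: drop X → WIN!
col 4: drop X → no win
col 5: drop X → no win
col 6: drop X → no win

Answer: 3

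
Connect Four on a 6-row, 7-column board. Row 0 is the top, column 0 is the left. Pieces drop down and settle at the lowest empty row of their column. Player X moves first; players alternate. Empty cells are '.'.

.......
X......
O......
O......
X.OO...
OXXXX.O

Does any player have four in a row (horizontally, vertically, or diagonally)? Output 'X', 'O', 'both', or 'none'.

X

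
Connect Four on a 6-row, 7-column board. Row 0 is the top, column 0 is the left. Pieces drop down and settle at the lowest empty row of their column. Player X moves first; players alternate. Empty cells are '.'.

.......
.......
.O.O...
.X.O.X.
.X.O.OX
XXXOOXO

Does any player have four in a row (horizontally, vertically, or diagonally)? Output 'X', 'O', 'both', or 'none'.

O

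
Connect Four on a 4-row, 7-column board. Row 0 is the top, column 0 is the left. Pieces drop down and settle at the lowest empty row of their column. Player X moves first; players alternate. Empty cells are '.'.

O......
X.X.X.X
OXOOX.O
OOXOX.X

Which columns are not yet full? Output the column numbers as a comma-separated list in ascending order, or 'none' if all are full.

col 0: top cell = 'O' → FULL
col 1: top cell = '.' → open
col 2: top cell = '.' → open
col 3: top cell = '.' → open
col 4: top cell = '.' → open
col 5: top cell = '.' → open
col 6: top cell = '.' → open

Answer: 1,2,3,4,5,6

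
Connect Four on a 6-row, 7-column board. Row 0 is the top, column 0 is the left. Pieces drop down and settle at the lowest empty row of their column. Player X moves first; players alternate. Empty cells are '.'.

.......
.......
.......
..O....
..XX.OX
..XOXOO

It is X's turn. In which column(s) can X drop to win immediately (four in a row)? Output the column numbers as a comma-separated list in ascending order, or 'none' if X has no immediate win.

col 0: drop X → no win
col 1: drop X → no win
col 2: drop X → no win
col 3: drop X → no win
col 4: drop X → no win
col 5: drop X → no win
col 6: drop X → no win

Answer: none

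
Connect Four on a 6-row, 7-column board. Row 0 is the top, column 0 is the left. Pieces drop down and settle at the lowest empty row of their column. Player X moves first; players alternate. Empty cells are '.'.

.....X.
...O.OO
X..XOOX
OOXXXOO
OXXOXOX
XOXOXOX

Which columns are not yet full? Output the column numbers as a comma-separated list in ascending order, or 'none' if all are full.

Answer: 0,1,2,3,4,6

Derivation:
col 0: top cell = '.' → open
col 1: top cell = '.' → open
col 2: top cell = '.' → open
col 3: top cell = '.' → open
col 4: top cell = '.' → open
col 5: top cell = 'X' → FULL
col 6: top cell = '.' → open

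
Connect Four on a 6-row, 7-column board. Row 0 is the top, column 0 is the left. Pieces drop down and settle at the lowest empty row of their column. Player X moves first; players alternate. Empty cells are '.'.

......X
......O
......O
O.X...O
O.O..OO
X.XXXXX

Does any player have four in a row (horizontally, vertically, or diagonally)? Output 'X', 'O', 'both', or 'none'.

both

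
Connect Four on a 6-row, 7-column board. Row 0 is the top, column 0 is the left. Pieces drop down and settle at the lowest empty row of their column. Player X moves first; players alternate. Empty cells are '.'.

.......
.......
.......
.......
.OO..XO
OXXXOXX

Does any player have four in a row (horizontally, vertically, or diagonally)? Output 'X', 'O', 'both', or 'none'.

none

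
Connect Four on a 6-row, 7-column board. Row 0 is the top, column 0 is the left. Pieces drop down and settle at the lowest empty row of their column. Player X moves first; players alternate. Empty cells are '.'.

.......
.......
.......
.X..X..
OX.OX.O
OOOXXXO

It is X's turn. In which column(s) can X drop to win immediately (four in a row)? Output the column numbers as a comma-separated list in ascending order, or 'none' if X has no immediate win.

Answer: 4

Derivation:
col 0: drop X → no win
col 1: drop X → no win
col 2: drop X → no win
col 3: drop X → no win
col 4: drop X → WIN!
col 5: drop X → no win
col 6: drop X → no win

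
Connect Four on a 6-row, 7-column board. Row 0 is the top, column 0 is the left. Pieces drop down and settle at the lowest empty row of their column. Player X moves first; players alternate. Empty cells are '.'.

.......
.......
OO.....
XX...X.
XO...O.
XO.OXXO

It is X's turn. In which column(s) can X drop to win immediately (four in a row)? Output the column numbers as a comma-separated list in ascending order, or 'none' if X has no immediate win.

Answer: none

Derivation:
col 0: drop X → no win
col 1: drop X → no win
col 2: drop X → no win
col 3: drop X → no win
col 4: drop X → no win
col 5: drop X → no win
col 6: drop X → no win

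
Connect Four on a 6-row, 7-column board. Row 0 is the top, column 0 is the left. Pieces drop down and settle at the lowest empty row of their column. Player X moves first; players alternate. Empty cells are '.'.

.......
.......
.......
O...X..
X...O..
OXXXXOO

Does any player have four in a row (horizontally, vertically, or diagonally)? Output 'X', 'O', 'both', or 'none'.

X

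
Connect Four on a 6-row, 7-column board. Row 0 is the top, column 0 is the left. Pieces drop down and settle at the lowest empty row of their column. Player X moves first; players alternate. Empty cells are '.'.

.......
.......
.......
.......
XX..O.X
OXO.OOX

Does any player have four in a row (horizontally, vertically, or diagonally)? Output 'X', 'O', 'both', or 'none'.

none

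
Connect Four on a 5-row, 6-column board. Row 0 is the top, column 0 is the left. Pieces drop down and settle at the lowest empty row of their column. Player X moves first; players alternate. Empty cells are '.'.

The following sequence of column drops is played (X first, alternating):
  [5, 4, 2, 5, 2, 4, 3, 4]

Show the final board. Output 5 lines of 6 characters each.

Answer: ......
......
....O.
..X.OO
..XXOX

Derivation:
Move 1: X drops in col 5, lands at row 4
Move 2: O drops in col 4, lands at row 4
Move 3: X drops in col 2, lands at row 4
Move 4: O drops in col 5, lands at row 3
Move 5: X drops in col 2, lands at row 3
Move 6: O drops in col 4, lands at row 3
Move 7: X drops in col 3, lands at row 4
Move 8: O drops in col 4, lands at row 2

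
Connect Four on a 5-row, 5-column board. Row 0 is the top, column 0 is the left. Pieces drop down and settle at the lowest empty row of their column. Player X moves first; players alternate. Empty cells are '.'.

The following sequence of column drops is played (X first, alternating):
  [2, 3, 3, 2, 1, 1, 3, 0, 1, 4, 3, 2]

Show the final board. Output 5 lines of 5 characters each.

Answer: .....
...X.
.XOX.
.OOX.
OXXOO

Derivation:
Move 1: X drops in col 2, lands at row 4
Move 2: O drops in col 3, lands at row 4
Move 3: X drops in col 3, lands at row 3
Move 4: O drops in col 2, lands at row 3
Move 5: X drops in col 1, lands at row 4
Move 6: O drops in col 1, lands at row 3
Move 7: X drops in col 3, lands at row 2
Move 8: O drops in col 0, lands at row 4
Move 9: X drops in col 1, lands at row 2
Move 10: O drops in col 4, lands at row 4
Move 11: X drops in col 3, lands at row 1
Move 12: O drops in col 2, lands at row 2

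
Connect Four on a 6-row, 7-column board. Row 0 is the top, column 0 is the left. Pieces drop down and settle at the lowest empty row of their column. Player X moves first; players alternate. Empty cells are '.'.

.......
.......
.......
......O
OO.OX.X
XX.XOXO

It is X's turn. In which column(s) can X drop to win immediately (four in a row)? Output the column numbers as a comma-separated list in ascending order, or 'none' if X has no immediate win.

Answer: 2

Derivation:
col 0: drop X → no win
col 1: drop X → no win
col 2: drop X → WIN!
col 3: drop X → no win
col 4: drop X → no win
col 5: drop X → no win
col 6: drop X → no win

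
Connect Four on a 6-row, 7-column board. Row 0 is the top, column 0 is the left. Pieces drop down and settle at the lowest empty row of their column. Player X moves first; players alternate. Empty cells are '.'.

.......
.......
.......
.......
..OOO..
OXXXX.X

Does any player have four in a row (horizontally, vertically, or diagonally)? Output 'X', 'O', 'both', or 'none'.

X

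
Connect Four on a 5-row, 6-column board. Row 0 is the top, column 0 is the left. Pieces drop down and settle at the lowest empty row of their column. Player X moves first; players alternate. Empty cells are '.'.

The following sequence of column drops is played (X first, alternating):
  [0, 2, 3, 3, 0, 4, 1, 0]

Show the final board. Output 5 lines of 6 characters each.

Answer: ......
......
O.....
X..O..
XXOXO.

Derivation:
Move 1: X drops in col 0, lands at row 4
Move 2: O drops in col 2, lands at row 4
Move 3: X drops in col 3, lands at row 4
Move 4: O drops in col 3, lands at row 3
Move 5: X drops in col 0, lands at row 3
Move 6: O drops in col 4, lands at row 4
Move 7: X drops in col 1, lands at row 4
Move 8: O drops in col 0, lands at row 2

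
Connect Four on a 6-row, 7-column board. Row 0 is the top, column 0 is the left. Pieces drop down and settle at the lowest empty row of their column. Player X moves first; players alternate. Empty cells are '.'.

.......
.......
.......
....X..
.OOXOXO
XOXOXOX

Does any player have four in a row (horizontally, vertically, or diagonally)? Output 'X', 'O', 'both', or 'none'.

none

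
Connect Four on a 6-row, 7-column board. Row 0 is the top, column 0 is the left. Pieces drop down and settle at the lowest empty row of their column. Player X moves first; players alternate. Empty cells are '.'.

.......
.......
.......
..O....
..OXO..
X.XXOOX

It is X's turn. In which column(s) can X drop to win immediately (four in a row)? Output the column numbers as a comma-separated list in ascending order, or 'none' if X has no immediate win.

col 0: drop X → no win
col 1: drop X → WIN!
col 2: drop X → no win
col 3: drop X → no win
col 4: drop X → no win
col 5: drop X → no win
col 6: drop X → no win

Answer: 1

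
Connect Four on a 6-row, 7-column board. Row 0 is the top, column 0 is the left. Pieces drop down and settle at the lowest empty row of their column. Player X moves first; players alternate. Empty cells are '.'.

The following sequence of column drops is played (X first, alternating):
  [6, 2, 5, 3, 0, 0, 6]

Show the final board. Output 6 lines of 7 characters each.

Move 1: X drops in col 6, lands at row 5
Move 2: O drops in col 2, lands at row 5
Move 3: X drops in col 5, lands at row 5
Move 4: O drops in col 3, lands at row 5
Move 5: X drops in col 0, lands at row 5
Move 6: O drops in col 0, lands at row 4
Move 7: X drops in col 6, lands at row 4

Answer: .......
.......
.......
.......
O.....X
X.OO.XX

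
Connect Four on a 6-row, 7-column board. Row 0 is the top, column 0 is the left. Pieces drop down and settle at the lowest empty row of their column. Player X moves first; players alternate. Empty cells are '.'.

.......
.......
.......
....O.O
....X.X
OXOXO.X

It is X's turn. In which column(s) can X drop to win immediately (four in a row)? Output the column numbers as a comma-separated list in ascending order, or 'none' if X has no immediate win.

col 0: drop X → no win
col 1: drop X → no win
col 2: drop X → no win
col 3: drop X → no win
col 4: drop X → no win
col 5: drop X → no win
col 6: drop X → no win

Answer: none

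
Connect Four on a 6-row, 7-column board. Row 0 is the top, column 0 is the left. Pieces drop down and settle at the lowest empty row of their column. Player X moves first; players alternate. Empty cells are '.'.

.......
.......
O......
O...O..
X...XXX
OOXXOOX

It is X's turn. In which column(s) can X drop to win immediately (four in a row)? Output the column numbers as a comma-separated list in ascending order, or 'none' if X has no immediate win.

col 0: drop X → no win
col 1: drop X → no win
col 2: drop X → no win
col 3: drop X → WIN!
col 4: drop X → no win
col 5: drop X → no win
col 6: drop X → no win

Answer: 3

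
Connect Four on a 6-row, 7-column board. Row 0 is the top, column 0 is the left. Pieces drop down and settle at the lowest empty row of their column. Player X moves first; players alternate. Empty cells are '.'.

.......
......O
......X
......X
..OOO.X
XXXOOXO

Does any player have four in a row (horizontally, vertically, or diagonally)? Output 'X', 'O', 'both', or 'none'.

none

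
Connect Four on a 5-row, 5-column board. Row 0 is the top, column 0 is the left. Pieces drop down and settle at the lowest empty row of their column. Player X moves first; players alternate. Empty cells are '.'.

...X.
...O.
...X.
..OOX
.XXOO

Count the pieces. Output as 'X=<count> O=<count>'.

X=5 O=5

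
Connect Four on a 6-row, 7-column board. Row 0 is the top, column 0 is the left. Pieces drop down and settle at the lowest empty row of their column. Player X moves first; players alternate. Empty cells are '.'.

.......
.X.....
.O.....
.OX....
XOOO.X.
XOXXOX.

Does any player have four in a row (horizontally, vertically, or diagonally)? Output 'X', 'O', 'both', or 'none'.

O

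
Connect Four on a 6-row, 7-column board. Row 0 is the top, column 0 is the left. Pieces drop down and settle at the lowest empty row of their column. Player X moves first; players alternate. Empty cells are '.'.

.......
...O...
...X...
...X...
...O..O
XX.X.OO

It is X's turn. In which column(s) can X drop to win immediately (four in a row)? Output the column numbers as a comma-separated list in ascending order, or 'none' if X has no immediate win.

col 0: drop X → no win
col 1: drop X → no win
col 2: drop X → WIN!
col 3: drop X → no win
col 4: drop X → no win
col 5: drop X → no win
col 6: drop X → no win

Answer: 2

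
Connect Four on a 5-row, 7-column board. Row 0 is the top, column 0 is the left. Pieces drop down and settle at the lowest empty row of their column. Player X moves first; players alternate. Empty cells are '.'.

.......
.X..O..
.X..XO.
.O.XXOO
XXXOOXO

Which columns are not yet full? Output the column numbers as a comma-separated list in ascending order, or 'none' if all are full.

Answer: 0,1,2,3,4,5,6

Derivation:
col 0: top cell = '.' → open
col 1: top cell = '.' → open
col 2: top cell = '.' → open
col 3: top cell = '.' → open
col 4: top cell = '.' → open
col 5: top cell = '.' → open
col 6: top cell = '.' → open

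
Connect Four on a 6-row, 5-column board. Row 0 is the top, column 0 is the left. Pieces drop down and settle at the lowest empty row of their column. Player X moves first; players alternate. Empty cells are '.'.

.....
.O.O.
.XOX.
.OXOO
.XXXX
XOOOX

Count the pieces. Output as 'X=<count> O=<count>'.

X=9 O=9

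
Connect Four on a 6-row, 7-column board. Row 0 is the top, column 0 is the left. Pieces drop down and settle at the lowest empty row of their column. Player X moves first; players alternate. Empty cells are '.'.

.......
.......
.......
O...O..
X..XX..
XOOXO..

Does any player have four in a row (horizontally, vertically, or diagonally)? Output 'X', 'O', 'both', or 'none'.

none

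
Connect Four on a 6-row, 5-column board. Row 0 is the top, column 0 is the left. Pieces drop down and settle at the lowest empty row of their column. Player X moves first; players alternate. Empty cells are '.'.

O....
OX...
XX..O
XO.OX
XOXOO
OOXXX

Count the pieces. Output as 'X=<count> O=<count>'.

X=10 O=10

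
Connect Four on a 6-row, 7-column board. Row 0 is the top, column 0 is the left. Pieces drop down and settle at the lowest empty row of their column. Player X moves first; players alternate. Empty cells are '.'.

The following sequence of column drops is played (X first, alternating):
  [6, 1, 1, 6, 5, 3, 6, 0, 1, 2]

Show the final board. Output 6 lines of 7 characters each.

Answer: .......
.......
.......
.X....X
.X....O
OOOO.XX

Derivation:
Move 1: X drops in col 6, lands at row 5
Move 2: O drops in col 1, lands at row 5
Move 3: X drops in col 1, lands at row 4
Move 4: O drops in col 6, lands at row 4
Move 5: X drops in col 5, lands at row 5
Move 6: O drops in col 3, lands at row 5
Move 7: X drops in col 6, lands at row 3
Move 8: O drops in col 0, lands at row 5
Move 9: X drops in col 1, lands at row 3
Move 10: O drops in col 2, lands at row 5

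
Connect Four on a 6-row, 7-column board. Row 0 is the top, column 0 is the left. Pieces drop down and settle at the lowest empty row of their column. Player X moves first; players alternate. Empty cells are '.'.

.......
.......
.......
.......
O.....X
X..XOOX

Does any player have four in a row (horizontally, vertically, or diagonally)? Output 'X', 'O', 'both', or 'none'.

none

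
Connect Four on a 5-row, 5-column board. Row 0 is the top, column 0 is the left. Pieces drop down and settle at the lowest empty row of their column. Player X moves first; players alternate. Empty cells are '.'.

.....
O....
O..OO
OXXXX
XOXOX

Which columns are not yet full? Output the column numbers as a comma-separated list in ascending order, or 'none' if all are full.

Answer: 0,1,2,3,4

Derivation:
col 0: top cell = '.' → open
col 1: top cell = '.' → open
col 2: top cell = '.' → open
col 3: top cell = '.' → open
col 4: top cell = '.' → open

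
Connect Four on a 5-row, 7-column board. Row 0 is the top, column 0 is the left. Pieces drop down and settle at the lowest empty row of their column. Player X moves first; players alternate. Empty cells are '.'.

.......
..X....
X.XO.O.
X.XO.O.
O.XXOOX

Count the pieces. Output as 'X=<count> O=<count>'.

X=8 O=7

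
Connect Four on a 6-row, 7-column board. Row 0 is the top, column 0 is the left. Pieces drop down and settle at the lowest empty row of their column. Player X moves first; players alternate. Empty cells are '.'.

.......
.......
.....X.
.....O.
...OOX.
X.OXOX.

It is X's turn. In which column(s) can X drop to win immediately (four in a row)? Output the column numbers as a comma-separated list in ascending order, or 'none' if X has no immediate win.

col 0: drop X → no win
col 1: drop X → no win
col 2: drop X → no win
col 3: drop X → no win
col 4: drop X → no win
col 5: drop X → no win
col 6: drop X → no win

Answer: none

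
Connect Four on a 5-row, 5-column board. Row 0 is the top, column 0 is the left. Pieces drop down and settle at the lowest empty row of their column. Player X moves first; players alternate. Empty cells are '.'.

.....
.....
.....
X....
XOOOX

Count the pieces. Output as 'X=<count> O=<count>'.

X=3 O=3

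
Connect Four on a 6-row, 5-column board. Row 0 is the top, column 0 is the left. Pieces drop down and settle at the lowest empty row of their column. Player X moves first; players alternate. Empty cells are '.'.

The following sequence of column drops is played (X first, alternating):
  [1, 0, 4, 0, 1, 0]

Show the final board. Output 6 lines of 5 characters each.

Answer: .....
.....
.....
O....
OX...
OX..X

Derivation:
Move 1: X drops in col 1, lands at row 5
Move 2: O drops in col 0, lands at row 5
Move 3: X drops in col 4, lands at row 5
Move 4: O drops in col 0, lands at row 4
Move 5: X drops in col 1, lands at row 4
Move 6: O drops in col 0, lands at row 3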